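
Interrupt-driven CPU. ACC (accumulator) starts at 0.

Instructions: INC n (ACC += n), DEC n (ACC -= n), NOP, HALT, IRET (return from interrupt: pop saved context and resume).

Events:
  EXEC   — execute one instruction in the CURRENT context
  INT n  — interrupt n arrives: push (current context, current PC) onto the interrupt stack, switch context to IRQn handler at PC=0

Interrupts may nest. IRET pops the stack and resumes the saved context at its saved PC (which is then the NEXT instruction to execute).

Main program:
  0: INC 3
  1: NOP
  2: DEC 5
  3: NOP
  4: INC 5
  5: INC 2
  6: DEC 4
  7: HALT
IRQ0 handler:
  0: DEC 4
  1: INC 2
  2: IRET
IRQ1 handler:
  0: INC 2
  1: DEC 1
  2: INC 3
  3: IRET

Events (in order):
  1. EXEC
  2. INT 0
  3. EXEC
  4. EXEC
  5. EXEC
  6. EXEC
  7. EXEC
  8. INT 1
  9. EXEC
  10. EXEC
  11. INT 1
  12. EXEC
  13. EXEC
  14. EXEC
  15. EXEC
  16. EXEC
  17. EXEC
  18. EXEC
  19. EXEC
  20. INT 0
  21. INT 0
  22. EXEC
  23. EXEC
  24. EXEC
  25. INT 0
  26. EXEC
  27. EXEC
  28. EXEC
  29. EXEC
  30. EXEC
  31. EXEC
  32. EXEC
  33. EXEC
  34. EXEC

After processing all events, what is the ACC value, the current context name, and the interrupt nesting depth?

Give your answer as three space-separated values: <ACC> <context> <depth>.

Answer: 1 MAIN 0

Derivation:
Event 1 (EXEC): [MAIN] PC=0: INC 3 -> ACC=3
Event 2 (INT 0): INT 0 arrives: push (MAIN, PC=1), enter IRQ0 at PC=0 (depth now 1)
Event 3 (EXEC): [IRQ0] PC=0: DEC 4 -> ACC=-1
Event 4 (EXEC): [IRQ0] PC=1: INC 2 -> ACC=1
Event 5 (EXEC): [IRQ0] PC=2: IRET -> resume MAIN at PC=1 (depth now 0)
Event 6 (EXEC): [MAIN] PC=1: NOP
Event 7 (EXEC): [MAIN] PC=2: DEC 5 -> ACC=-4
Event 8 (INT 1): INT 1 arrives: push (MAIN, PC=3), enter IRQ1 at PC=0 (depth now 1)
Event 9 (EXEC): [IRQ1] PC=0: INC 2 -> ACC=-2
Event 10 (EXEC): [IRQ1] PC=1: DEC 1 -> ACC=-3
Event 11 (INT 1): INT 1 arrives: push (IRQ1, PC=2), enter IRQ1 at PC=0 (depth now 2)
Event 12 (EXEC): [IRQ1] PC=0: INC 2 -> ACC=-1
Event 13 (EXEC): [IRQ1] PC=1: DEC 1 -> ACC=-2
Event 14 (EXEC): [IRQ1] PC=2: INC 3 -> ACC=1
Event 15 (EXEC): [IRQ1] PC=3: IRET -> resume IRQ1 at PC=2 (depth now 1)
Event 16 (EXEC): [IRQ1] PC=2: INC 3 -> ACC=4
Event 17 (EXEC): [IRQ1] PC=3: IRET -> resume MAIN at PC=3 (depth now 0)
Event 18 (EXEC): [MAIN] PC=3: NOP
Event 19 (EXEC): [MAIN] PC=4: INC 5 -> ACC=9
Event 20 (INT 0): INT 0 arrives: push (MAIN, PC=5), enter IRQ0 at PC=0 (depth now 1)
Event 21 (INT 0): INT 0 arrives: push (IRQ0, PC=0), enter IRQ0 at PC=0 (depth now 2)
Event 22 (EXEC): [IRQ0] PC=0: DEC 4 -> ACC=5
Event 23 (EXEC): [IRQ0] PC=1: INC 2 -> ACC=7
Event 24 (EXEC): [IRQ0] PC=2: IRET -> resume IRQ0 at PC=0 (depth now 1)
Event 25 (INT 0): INT 0 arrives: push (IRQ0, PC=0), enter IRQ0 at PC=0 (depth now 2)
Event 26 (EXEC): [IRQ0] PC=0: DEC 4 -> ACC=3
Event 27 (EXEC): [IRQ0] PC=1: INC 2 -> ACC=5
Event 28 (EXEC): [IRQ0] PC=2: IRET -> resume IRQ0 at PC=0 (depth now 1)
Event 29 (EXEC): [IRQ0] PC=0: DEC 4 -> ACC=1
Event 30 (EXEC): [IRQ0] PC=1: INC 2 -> ACC=3
Event 31 (EXEC): [IRQ0] PC=2: IRET -> resume MAIN at PC=5 (depth now 0)
Event 32 (EXEC): [MAIN] PC=5: INC 2 -> ACC=5
Event 33 (EXEC): [MAIN] PC=6: DEC 4 -> ACC=1
Event 34 (EXEC): [MAIN] PC=7: HALT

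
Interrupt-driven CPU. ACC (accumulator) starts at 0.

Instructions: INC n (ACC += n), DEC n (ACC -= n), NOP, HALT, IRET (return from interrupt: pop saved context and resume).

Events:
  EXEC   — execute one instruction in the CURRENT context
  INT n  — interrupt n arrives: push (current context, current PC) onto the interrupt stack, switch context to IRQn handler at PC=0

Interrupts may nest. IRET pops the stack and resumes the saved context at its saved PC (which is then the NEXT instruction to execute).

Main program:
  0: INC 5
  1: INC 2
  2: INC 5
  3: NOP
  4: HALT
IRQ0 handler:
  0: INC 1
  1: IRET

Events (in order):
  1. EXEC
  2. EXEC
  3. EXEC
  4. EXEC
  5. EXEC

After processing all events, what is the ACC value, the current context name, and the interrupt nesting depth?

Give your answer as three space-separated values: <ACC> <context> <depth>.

Answer: 12 MAIN 0

Derivation:
Event 1 (EXEC): [MAIN] PC=0: INC 5 -> ACC=5
Event 2 (EXEC): [MAIN] PC=1: INC 2 -> ACC=7
Event 3 (EXEC): [MAIN] PC=2: INC 5 -> ACC=12
Event 4 (EXEC): [MAIN] PC=3: NOP
Event 5 (EXEC): [MAIN] PC=4: HALT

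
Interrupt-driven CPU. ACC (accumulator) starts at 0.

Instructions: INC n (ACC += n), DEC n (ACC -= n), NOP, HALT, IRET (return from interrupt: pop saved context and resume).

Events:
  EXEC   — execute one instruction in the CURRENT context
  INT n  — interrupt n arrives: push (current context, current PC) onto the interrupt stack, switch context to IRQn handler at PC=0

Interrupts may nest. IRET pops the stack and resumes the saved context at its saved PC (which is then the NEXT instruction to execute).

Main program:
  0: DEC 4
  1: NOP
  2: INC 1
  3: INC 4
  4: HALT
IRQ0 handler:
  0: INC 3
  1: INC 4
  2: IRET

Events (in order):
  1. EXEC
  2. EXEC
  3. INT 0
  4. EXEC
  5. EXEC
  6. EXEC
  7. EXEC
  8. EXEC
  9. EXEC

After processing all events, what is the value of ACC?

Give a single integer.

Answer: 8

Derivation:
Event 1 (EXEC): [MAIN] PC=0: DEC 4 -> ACC=-4
Event 2 (EXEC): [MAIN] PC=1: NOP
Event 3 (INT 0): INT 0 arrives: push (MAIN, PC=2), enter IRQ0 at PC=0 (depth now 1)
Event 4 (EXEC): [IRQ0] PC=0: INC 3 -> ACC=-1
Event 5 (EXEC): [IRQ0] PC=1: INC 4 -> ACC=3
Event 6 (EXEC): [IRQ0] PC=2: IRET -> resume MAIN at PC=2 (depth now 0)
Event 7 (EXEC): [MAIN] PC=2: INC 1 -> ACC=4
Event 8 (EXEC): [MAIN] PC=3: INC 4 -> ACC=8
Event 9 (EXEC): [MAIN] PC=4: HALT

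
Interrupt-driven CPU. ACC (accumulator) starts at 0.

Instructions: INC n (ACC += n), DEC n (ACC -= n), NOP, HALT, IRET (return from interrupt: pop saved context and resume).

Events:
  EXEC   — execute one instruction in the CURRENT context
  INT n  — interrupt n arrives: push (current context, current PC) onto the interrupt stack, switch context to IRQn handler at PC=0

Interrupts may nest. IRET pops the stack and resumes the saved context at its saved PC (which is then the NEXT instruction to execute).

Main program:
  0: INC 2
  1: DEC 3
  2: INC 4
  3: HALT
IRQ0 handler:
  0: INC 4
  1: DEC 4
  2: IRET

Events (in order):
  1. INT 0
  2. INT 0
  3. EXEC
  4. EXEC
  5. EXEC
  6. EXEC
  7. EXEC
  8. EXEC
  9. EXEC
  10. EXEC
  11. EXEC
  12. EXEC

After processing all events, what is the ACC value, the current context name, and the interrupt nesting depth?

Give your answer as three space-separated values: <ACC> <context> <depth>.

Answer: 3 MAIN 0

Derivation:
Event 1 (INT 0): INT 0 arrives: push (MAIN, PC=0), enter IRQ0 at PC=0 (depth now 1)
Event 2 (INT 0): INT 0 arrives: push (IRQ0, PC=0), enter IRQ0 at PC=0 (depth now 2)
Event 3 (EXEC): [IRQ0] PC=0: INC 4 -> ACC=4
Event 4 (EXEC): [IRQ0] PC=1: DEC 4 -> ACC=0
Event 5 (EXEC): [IRQ0] PC=2: IRET -> resume IRQ0 at PC=0 (depth now 1)
Event 6 (EXEC): [IRQ0] PC=0: INC 4 -> ACC=4
Event 7 (EXEC): [IRQ0] PC=1: DEC 4 -> ACC=0
Event 8 (EXEC): [IRQ0] PC=2: IRET -> resume MAIN at PC=0 (depth now 0)
Event 9 (EXEC): [MAIN] PC=0: INC 2 -> ACC=2
Event 10 (EXEC): [MAIN] PC=1: DEC 3 -> ACC=-1
Event 11 (EXEC): [MAIN] PC=2: INC 4 -> ACC=3
Event 12 (EXEC): [MAIN] PC=3: HALT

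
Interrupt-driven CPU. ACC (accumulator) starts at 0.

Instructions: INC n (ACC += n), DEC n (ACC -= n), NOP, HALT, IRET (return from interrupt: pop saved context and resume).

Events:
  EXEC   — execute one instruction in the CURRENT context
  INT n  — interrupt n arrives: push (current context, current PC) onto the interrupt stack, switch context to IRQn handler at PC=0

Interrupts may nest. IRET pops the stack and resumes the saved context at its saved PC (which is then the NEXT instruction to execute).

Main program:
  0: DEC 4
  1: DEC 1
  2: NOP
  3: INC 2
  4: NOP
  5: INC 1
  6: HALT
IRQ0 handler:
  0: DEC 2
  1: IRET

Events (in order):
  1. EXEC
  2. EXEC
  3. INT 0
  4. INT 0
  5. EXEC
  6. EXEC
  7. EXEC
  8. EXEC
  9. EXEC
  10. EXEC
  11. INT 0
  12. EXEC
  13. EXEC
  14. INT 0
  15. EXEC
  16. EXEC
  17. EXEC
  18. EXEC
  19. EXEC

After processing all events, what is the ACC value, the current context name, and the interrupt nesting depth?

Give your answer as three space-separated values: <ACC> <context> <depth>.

Event 1 (EXEC): [MAIN] PC=0: DEC 4 -> ACC=-4
Event 2 (EXEC): [MAIN] PC=1: DEC 1 -> ACC=-5
Event 3 (INT 0): INT 0 arrives: push (MAIN, PC=2), enter IRQ0 at PC=0 (depth now 1)
Event 4 (INT 0): INT 0 arrives: push (IRQ0, PC=0), enter IRQ0 at PC=0 (depth now 2)
Event 5 (EXEC): [IRQ0] PC=0: DEC 2 -> ACC=-7
Event 6 (EXEC): [IRQ0] PC=1: IRET -> resume IRQ0 at PC=0 (depth now 1)
Event 7 (EXEC): [IRQ0] PC=0: DEC 2 -> ACC=-9
Event 8 (EXEC): [IRQ0] PC=1: IRET -> resume MAIN at PC=2 (depth now 0)
Event 9 (EXEC): [MAIN] PC=2: NOP
Event 10 (EXEC): [MAIN] PC=3: INC 2 -> ACC=-7
Event 11 (INT 0): INT 0 arrives: push (MAIN, PC=4), enter IRQ0 at PC=0 (depth now 1)
Event 12 (EXEC): [IRQ0] PC=0: DEC 2 -> ACC=-9
Event 13 (EXEC): [IRQ0] PC=1: IRET -> resume MAIN at PC=4 (depth now 0)
Event 14 (INT 0): INT 0 arrives: push (MAIN, PC=4), enter IRQ0 at PC=0 (depth now 1)
Event 15 (EXEC): [IRQ0] PC=0: DEC 2 -> ACC=-11
Event 16 (EXEC): [IRQ0] PC=1: IRET -> resume MAIN at PC=4 (depth now 0)
Event 17 (EXEC): [MAIN] PC=4: NOP
Event 18 (EXEC): [MAIN] PC=5: INC 1 -> ACC=-10
Event 19 (EXEC): [MAIN] PC=6: HALT

Answer: -10 MAIN 0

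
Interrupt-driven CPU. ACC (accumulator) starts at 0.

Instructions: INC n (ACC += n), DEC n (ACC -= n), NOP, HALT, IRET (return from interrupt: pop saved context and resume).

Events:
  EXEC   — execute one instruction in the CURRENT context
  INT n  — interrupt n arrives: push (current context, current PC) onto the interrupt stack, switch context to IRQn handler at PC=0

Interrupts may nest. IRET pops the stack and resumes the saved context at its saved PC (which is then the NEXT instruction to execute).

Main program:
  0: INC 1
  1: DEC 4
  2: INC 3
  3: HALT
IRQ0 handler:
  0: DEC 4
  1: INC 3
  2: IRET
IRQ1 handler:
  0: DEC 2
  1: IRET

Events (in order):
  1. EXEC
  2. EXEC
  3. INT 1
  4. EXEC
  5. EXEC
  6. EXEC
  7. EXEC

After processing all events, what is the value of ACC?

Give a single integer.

Answer: -2

Derivation:
Event 1 (EXEC): [MAIN] PC=0: INC 1 -> ACC=1
Event 2 (EXEC): [MAIN] PC=1: DEC 4 -> ACC=-3
Event 3 (INT 1): INT 1 arrives: push (MAIN, PC=2), enter IRQ1 at PC=0 (depth now 1)
Event 4 (EXEC): [IRQ1] PC=0: DEC 2 -> ACC=-5
Event 5 (EXEC): [IRQ1] PC=1: IRET -> resume MAIN at PC=2 (depth now 0)
Event 6 (EXEC): [MAIN] PC=2: INC 3 -> ACC=-2
Event 7 (EXEC): [MAIN] PC=3: HALT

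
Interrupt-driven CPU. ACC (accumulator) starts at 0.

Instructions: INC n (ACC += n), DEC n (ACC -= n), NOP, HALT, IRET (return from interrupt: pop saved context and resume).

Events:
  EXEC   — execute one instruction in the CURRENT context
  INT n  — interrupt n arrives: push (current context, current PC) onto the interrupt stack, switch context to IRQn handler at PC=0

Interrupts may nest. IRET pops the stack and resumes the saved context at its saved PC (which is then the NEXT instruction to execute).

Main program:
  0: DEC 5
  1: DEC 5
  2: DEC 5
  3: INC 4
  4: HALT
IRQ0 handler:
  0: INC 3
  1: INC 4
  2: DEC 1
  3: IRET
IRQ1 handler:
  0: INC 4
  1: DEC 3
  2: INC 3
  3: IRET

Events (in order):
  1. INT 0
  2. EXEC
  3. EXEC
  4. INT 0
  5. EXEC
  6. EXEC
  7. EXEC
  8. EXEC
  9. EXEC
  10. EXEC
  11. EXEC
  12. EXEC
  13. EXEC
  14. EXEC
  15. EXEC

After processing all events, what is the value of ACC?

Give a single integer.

Answer: 1

Derivation:
Event 1 (INT 0): INT 0 arrives: push (MAIN, PC=0), enter IRQ0 at PC=0 (depth now 1)
Event 2 (EXEC): [IRQ0] PC=0: INC 3 -> ACC=3
Event 3 (EXEC): [IRQ0] PC=1: INC 4 -> ACC=7
Event 4 (INT 0): INT 0 arrives: push (IRQ0, PC=2), enter IRQ0 at PC=0 (depth now 2)
Event 5 (EXEC): [IRQ0] PC=0: INC 3 -> ACC=10
Event 6 (EXEC): [IRQ0] PC=1: INC 4 -> ACC=14
Event 7 (EXEC): [IRQ0] PC=2: DEC 1 -> ACC=13
Event 8 (EXEC): [IRQ0] PC=3: IRET -> resume IRQ0 at PC=2 (depth now 1)
Event 9 (EXEC): [IRQ0] PC=2: DEC 1 -> ACC=12
Event 10 (EXEC): [IRQ0] PC=3: IRET -> resume MAIN at PC=0 (depth now 0)
Event 11 (EXEC): [MAIN] PC=0: DEC 5 -> ACC=7
Event 12 (EXEC): [MAIN] PC=1: DEC 5 -> ACC=2
Event 13 (EXEC): [MAIN] PC=2: DEC 5 -> ACC=-3
Event 14 (EXEC): [MAIN] PC=3: INC 4 -> ACC=1
Event 15 (EXEC): [MAIN] PC=4: HALT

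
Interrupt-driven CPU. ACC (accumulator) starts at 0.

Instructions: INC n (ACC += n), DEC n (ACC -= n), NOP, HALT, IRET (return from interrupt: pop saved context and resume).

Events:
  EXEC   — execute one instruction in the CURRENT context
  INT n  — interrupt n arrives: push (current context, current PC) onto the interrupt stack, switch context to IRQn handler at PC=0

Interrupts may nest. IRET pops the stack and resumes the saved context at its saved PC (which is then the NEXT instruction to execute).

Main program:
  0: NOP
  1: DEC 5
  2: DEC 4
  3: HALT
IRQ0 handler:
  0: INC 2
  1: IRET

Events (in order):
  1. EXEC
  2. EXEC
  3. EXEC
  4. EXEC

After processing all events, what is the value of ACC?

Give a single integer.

Event 1 (EXEC): [MAIN] PC=0: NOP
Event 2 (EXEC): [MAIN] PC=1: DEC 5 -> ACC=-5
Event 3 (EXEC): [MAIN] PC=2: DEC 4 -> ACC=-9
Event 4 (EXEC): [MAIN] PC=3: HALT

Answer: -9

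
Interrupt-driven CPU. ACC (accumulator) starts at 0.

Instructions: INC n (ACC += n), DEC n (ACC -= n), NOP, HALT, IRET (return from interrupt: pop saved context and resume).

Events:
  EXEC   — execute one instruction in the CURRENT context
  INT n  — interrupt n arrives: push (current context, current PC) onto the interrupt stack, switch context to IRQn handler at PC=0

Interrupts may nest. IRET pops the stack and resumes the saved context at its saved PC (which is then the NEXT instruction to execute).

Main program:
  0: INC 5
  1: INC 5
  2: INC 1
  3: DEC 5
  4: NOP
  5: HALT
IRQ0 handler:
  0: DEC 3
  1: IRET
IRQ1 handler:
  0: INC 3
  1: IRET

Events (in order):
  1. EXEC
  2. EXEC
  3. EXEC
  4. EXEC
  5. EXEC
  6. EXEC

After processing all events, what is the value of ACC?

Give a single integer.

Answer: 6

Derivation:
Event 1 (EXEC): [MAIN] PC=0: INC 5 -> ACC=5
Event 2 (EXEC): [MAIN] PC=1: INC 5 -> ACC=10
Event 3 (EXEC): [MAIN] PC=2: INC 1 -> ACC=11
Event 4 (EXEC): [MAIN] PC=3: DEC 5 -> ACC=6
Event 5 (EXEC): [MAIN] PC=4: NOP
Event 6 (EXEC): [MAIN] PC=5: HALT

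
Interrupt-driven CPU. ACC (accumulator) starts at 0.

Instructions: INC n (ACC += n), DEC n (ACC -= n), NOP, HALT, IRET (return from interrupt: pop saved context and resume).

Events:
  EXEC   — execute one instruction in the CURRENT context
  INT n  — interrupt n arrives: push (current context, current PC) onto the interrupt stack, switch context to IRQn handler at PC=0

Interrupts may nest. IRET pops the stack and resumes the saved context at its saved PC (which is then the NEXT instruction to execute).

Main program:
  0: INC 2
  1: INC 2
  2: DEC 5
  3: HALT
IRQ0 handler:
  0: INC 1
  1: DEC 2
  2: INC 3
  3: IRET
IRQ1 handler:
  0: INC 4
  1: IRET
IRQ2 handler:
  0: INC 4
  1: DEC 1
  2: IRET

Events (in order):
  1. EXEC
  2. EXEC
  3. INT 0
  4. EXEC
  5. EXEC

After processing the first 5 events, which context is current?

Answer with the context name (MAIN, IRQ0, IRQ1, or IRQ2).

Event 1 (EXEC): [MAIN] PC=0: INC 2 -> ACC=2
Event 2 (EXEC): [MAIN] PC=1: INC 2 -> ACC=4
Event 3 (INT 0): INT 0 arrives: push (MAIN, PC=2), enter IRQ0 at PC=0 (depth now 1)
Event 4 (EXEC): [IRQ0] PC=0: INC 1 -> ACC=5
Event 5 (EXEC): [IRQ0] PC=1: DEC 2 -> ACC=3

Answer: IRQ0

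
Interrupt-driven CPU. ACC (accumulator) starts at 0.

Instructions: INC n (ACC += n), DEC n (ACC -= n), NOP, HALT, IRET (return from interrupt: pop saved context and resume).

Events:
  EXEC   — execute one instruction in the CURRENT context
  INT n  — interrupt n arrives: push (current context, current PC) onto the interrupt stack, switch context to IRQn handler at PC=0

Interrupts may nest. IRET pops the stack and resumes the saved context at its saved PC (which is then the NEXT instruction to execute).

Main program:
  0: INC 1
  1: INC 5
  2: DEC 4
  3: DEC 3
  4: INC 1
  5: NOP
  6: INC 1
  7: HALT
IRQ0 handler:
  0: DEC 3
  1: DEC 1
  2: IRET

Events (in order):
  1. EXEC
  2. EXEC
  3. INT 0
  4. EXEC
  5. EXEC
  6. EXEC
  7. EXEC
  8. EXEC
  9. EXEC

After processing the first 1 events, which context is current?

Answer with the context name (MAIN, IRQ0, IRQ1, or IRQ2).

Event 1 (EXEC): [MAIN] PC=0: INC 1 -> ACC=1

Answer: MAIN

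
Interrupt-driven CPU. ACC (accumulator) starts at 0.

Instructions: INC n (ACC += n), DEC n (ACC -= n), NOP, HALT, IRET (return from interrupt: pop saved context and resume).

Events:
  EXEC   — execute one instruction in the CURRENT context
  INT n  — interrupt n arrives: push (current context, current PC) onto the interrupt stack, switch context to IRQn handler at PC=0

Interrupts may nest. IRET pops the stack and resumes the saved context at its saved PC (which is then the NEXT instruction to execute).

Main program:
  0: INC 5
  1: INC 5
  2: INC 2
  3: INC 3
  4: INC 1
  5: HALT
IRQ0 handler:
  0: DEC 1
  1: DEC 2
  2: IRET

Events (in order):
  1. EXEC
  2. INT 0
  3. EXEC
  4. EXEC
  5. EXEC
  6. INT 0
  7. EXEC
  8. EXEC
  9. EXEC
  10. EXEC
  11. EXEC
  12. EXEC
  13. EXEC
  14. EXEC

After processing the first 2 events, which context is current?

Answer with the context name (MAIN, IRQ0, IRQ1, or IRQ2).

Answer: IRQ0

Derivation:
Event 1 (EXEC): [MAIN] PC=0: INC 5 -> ACC=5
Event 2 (INT 0): INT 0 arrives: push (MAIN, PC=1), enter IRQ0 at PC=0 (depth now 1)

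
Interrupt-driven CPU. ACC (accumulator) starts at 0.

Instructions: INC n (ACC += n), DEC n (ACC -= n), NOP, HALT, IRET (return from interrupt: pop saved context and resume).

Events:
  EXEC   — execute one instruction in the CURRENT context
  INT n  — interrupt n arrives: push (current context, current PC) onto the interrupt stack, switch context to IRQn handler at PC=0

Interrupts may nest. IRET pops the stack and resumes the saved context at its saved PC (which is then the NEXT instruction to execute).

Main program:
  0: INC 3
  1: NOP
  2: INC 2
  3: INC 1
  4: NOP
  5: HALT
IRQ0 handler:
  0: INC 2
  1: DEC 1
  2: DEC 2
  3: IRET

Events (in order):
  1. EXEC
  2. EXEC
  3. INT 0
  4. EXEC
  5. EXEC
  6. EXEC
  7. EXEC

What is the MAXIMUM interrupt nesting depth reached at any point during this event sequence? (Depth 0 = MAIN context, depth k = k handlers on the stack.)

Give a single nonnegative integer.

Event 1 (EXEC): [MAIN] PC=0: INC 3 -> ACC=3 [depth=0]
Event 2 (EXEC): [MAIN] PC=1: NOP [depth=0]
Event 3 (INT 0): INT 0 arrives: push (MAIN, PC=2), enter IRQ0 at PC=0 (depth now 1) [depth=1]
Event 4 (EXEC): [IRQ0] PC=0: INC 2 -> ACC=5 [depth=1]
Event 5 (EXEC): [IRQ0] PC=1: DEC 1 -> ACC=4 [depth=1]
Event 6 (EXEC): [IRQ0] PC=2: DEC 2 -> ACC=2 [depth=1]
Event 7 (EXEC): [IRQ0] PC=3: IRET -> resume MAIN at PC=2 (depth now 0) [depth=0]
Max depth observed: 1

Answer: 1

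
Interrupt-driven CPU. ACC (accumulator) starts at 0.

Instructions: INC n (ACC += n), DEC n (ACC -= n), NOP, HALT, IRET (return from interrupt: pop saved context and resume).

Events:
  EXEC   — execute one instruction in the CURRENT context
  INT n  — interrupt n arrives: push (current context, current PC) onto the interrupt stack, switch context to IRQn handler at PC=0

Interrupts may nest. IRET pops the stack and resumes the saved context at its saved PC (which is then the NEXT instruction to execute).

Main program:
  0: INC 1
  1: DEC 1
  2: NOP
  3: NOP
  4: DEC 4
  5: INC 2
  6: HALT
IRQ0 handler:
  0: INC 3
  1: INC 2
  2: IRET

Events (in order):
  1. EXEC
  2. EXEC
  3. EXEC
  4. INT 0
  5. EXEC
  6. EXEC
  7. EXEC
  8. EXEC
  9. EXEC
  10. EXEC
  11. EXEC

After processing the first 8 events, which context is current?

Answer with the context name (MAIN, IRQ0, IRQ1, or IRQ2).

Answer: MAIN

Derivation:
Event 1 (EXEC): [MAIN] PC=0: INC 1 -> ACC=1
Event 2 (EXEC): [MAIN] PC=1: DEC 1 -> ACC=0
Event 3 (EXEC): [MAIN] PC=2: NOP
Event 4 (INT 0): INT 0 arrives: push (MAIN, PC=3), enter IRQ0 at PC=0 (depth now 1)
Event 5 (EXEC): [IRQ0] PC=0: INC 3 -> ACC=3
Event 6 (EXEC): [IRQ0] PC=1: INC 2 -> ACC=5
Event 7 (EXEC): [IRQ0] PC=2: IRET -> resume MAIN at PC=3 (depth now 0)
Event 8 (EXEC): [MAIN] PC=3: NOP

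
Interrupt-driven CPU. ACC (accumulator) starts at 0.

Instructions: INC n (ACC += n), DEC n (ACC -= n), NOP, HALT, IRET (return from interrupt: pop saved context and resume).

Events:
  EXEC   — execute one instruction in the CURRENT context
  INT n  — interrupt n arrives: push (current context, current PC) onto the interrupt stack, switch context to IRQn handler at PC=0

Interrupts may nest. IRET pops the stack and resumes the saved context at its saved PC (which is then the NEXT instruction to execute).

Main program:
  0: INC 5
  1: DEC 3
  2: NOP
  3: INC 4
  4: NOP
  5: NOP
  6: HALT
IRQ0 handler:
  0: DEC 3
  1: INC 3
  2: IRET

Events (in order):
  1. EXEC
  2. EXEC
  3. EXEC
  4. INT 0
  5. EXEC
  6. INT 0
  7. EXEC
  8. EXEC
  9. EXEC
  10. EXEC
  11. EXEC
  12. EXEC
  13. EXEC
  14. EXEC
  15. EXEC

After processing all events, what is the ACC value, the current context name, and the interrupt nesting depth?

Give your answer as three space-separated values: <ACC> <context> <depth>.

Answer: 6 MAIN 0

Derivation:
Event 1 (EXEC): [MAIN] PC=0: INC 5 -> ACC=5
Event 2 (EXEC): [MAIN] PC=1: DEC 3 -> ACC=2
Event 3 (EXEC): [MAIN] PC=2: NOP
Event 4 (INT 0): INT 0 arrives: push (MAIN, PC=3), enter IRQ0 at PC=0 (depth now 1)
Event 5 (EXEC): [IRQ0] PC=0: DEC 3 -> ACC=-1
Event 6 (INT 0): INT 0 arrives: push (IRQ0, PC=1), enter IRQ0 at PC=0 (depth now 2)
Event 7 (EXEC): [IRQ0] PC=0: DEC 3 -> ACC=-4
Event 8 (EXEC): [IRQ0] PC=1: INC 3 -> ACC=-1
Event 9 (EXEC): [IRQ0] PC=2: IRET -> resume IRQ0 at PC=1 (depth now 1)
Event 10 (EXEC): [IRQ0] PC=1: INC 3 -> ACC=2
Event 11 (EXEC): [IRQ0] PC=2: IRET -> resume MAIN at PC=3 (depth now 0)
Event 12 (EXEC): [MAIN] PC=3: INC 4 -> ACC=6
Event 13 (EXEC): [MAIN] PC=4: NOP
Event 14 (EXEC): [MAIN] PC=5: NOP
Event 15 (EXEC): [MAIN] PC=6: HALT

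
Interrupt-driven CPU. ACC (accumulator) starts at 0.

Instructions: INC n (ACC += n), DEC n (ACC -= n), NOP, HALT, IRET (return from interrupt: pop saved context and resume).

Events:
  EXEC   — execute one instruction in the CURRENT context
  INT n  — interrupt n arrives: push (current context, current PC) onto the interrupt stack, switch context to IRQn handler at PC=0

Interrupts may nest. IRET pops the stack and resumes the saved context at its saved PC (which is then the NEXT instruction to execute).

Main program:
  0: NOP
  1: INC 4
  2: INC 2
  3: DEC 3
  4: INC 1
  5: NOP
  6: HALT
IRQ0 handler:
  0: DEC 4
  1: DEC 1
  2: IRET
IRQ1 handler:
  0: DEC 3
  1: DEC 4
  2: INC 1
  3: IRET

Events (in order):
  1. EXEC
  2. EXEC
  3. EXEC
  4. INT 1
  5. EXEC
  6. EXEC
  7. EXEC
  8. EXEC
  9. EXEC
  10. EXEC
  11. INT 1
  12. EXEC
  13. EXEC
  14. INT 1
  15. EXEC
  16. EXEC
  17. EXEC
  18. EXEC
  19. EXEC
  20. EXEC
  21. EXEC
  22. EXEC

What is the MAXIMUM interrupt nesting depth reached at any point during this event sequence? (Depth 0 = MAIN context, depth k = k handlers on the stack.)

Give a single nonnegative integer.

Answer: 2

Derivation:
Event 1 (EXEC): [MAIN] PC=0: NOP [depth=0]
Event 2 (EXEC): [MAIN] PC=1: INC 4 -> ACC=4 [depth=0]
Event 3 (EXEC): [MAIN] PC=2: INC 2 -> ACC=6 [depth=0]
Event 4 (INT 1): INT 1 arrives: push (MAIN, PC=3), enter IRQ1 at PC=0 (depth now 1) [depth=1]
Event 5 (EXEC): [IRQ1] PC=0: DEC 3 -> ACC=3 [depth=1]
Event 6 (EXEC): [IRQ1] PC=1: DEC 4 -> ACC=-1 [depth=1]
Event 7 (EXEC): [IRQ1] PC=2: INC 1 -> ACC=0 [depth=1]
Event 8 (EXEC): [IRQ1] PC=3: IRET -> resume MAIN at PC=3 (depth now 0) [depth=0]
Event 9 (EXEC): [MAIN] PC=3: DEC 3 -> ACC=-3 [depth=0]
Event 10 (EXEC): [MAIN] PC=4: INC 1 -> ACC=-2 [depth=0]
Event 11 (INT 1): INT 1 arrives: push (MAIN, PC=5), enter IRQ1 at PC=0 (depth now 1) [depth=1]
Event 12 (EXEC): [IRQ1] PC=0: DEC 3 -> ACC=-5 [depth=1]
Event 13 (EXEC): [IRQ1] PC=1: DEC 4 -> ACC=-9 [depth=1]
Event 14 (INT 1): INT 1 arrives: push (IRQ1, PC=2), enter IRQ1 at PC=0 (depth now 2) [depth=2]
Event 15 (EXEC): [IRQ1] PC=0: DEC 3 -> ACC=-12 [depth=2]
Event 16 (EXEC): [IRQ1] PC=1: DEC 4 -> ACC=-16 [depth=2]
Event 17 (EXEC): [IRQ1] PC=2: INC 1 -> ACC=-15 [depth=2]
Event 18 (EXEC): [IRQ1] PC=3: IRET -> resume IRQ1 at PC=2 (depth now 1) [depth=1]
Event 19 (EXEC): [IRQ1] PC=2: INC 1 -> ACC=-14 [depth=1]
Event 20 (EXEC): [IRQ1] PC=3: IRET -> resume MAIN at PC=5 (depth now 0) [depth=0]
Event 21 (EXEC): [MAIN] PC=5: NOP [depth=0]
Event 22 (EXEC): [MAIN] PC=6: HALT [depth=0]
Max depth observed: 2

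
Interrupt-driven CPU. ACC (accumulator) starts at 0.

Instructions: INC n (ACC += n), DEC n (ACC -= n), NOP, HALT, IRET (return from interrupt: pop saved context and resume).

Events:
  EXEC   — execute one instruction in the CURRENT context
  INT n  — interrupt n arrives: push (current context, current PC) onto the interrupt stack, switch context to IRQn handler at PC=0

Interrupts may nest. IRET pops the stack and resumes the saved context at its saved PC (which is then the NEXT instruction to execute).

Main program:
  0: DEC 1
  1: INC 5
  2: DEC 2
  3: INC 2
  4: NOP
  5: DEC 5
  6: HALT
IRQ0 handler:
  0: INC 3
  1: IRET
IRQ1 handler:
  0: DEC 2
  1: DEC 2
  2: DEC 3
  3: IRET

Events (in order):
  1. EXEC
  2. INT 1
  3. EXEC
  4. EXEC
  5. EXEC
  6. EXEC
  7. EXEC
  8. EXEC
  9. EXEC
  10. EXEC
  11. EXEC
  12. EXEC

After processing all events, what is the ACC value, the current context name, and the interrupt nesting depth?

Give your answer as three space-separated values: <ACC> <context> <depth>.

Answer: -8 MAIN 0

Derivation:
Event 1 (EXEC): [MAIN] PC=0: DEC 1 -> ACC=-1
Event 2 (INT 1): INT 1 arrives: push (MAIN, PC=1), enter IRQ1 at PC=0 (depth now 1)
Event 3 (EXEC): [IRQ1] PC=0: DEC 2 -> ACC=-3
Event 4 (EXEC): [IRQ1] PC=1: DEC 2 -> ACC=-5
Event 5 (EXEC): [IRQ1] PC=2: DEC 3 -> ACC=-8
Event 6 (EXEC): [IRQ1] PC=3: IRET -> resume MAIN at PC=1 (depth now 0)
Event 7 (EXEC): [MAIN] PC=1: INC 5 -> ACC=-3
Event 8 (EXEC): [MAIN] PC=2: DEC 2 -> ACC=-5
Event 9 (EXEC): [MAIN] PC=3: INC 2 -> ACC=-3
Event 10 (EXEC): [MAIN] PC=4: NOP
Event 11 (EXEC): [MAIN] PC=5: DEC 5 -> ACC=-8
Event 12 (EXEC): [MAIN] PC=6: HALT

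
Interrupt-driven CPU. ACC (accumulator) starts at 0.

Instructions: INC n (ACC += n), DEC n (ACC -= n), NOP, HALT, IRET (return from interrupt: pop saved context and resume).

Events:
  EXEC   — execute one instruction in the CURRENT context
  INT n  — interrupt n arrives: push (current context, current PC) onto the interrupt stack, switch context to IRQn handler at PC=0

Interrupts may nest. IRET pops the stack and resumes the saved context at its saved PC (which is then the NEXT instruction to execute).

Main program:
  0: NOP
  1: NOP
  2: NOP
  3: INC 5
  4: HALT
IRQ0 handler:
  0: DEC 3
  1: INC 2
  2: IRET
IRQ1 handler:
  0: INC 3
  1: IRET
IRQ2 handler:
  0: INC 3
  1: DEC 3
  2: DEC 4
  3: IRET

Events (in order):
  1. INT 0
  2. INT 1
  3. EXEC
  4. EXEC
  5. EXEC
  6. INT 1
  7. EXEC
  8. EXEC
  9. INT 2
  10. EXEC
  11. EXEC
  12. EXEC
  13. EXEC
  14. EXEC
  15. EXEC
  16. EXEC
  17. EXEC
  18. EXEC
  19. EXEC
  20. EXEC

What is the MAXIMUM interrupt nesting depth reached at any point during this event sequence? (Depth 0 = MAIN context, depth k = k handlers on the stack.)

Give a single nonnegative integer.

Answer: 2

Derivation:
Event 1 (INT 0): INT 0 arrives: push (MAIN, PC=0), enter IRQ0 at PC=0 (depth now 1) [depth=1]
Event 2 (INT 1): INT 1 arrives: push (IRQ0, PC=0), enter IRQ1 at PC=0 (depth now 2) [depth=2]
Event 3 (EXEC): [IRQ1] PC=0: INC 3 -> ACC=3 [depth=2]
Event 4 (EXEC): [IRQ1] PC=1: IRET -> resume IRQ0 at PC=0 (depth now 1) [depth=1]
Event 5 (EXEC): [IRQ0] PC=0: DEC 3 -> ACC=0 [depth=1]
Event 6 (INT 1): INT 1 arrives: push (IRQ0, PC=1), enter IRQ1 at PC=0 (depth now 2) [depth=2]
Event 7 (EXEC): [IRQ1] PC=0: INC 3 -> ACC=3 [depth=2]
Event 8 (EXEC): [IRQ1] PC=1: IRET -> resume IRQ0 at PC=1 (depth now 1) [depth=1]
Event 9 (INT 2): INT 2 arrives: push (IRQ0, PC=1), enter IRQ2 at PC=0 (depth now 2) [depth=2]
Event 10 (EXEC): [IRQ2] PC=0: INC 3 -> ACC=6 [depth=2]
Event 11 (EXEC): [IRQ2] PC=1: DEC 3 -> ACC=3 [depth=2]
Event 12 (EXEC): [IRQ2] PC=2: DEC 4 -> ACC=-1 [depth=2]
Event 13 (EXEC): [IRQ2] PC=3: IRET -> resume IRQ0 at PC=1 (depth now 1) [depth=1]
Event 14 (EXEC): [IRQ0] PC=1: INC 2 -> ACC=1 [depth=1]
Event 15 (EXEC): [IRQ0] PC=2: IRET -> resume MAIN at PC=0 (depth now 0) [depth=0]
Event 16 (EXEC): [MAIN] PC=0: NOP [depth=0]
Event 17 (EXEC): [MAIN] PC=1: NOP [depth=0]
Event 18 (EXEC): [MAIN] PC=2: NOP [depth=0]
Event 19 (EXEC): [MAIN] PC=3: INC 5 -> ACC=6 [depth=0]
Event 20 (EXEC): [MAIN] PC=4: HALT [depth=0]
Max depth observed: 2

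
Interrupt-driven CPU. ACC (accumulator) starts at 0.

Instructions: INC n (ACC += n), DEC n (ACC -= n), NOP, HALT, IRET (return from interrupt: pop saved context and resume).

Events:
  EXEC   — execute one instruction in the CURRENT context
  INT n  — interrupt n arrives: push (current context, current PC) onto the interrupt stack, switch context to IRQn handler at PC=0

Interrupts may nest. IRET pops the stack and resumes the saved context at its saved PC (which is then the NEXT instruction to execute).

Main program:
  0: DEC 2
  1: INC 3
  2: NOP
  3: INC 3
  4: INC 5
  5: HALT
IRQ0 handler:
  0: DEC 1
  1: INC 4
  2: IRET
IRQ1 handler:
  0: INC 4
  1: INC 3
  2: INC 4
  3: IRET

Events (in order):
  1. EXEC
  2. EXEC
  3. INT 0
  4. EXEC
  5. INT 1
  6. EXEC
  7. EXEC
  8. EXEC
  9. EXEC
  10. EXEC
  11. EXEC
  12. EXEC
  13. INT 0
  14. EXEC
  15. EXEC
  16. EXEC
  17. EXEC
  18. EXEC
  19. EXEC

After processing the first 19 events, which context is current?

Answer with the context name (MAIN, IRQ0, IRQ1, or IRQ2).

Event 1 (EXEC): [MAIN] PC=0: DEC 2 -> ACC=-2
Event 2 (EXEC): [MAIN] PC=1: INC 3 -> ACC=1
Event 3 (INT 0): INT 0 arrives: push (MAIN, PC=2), enter IRQ0 at PC=0 (depth now 1)
Event 4 (EXEC): [IRQ0] PC=0: DEC 1 -> ACC=0
Event 5 (INT 1): INT 1 arrives: push (IRQ0, PC=1), enter IRQ1 at PC=0 (depth now 2)
Event 6 (EXEC): [IRQ1] PC=0: INC 4 -> ACC=4
Event 7 (EXEC): [IRQ1] PC=1: INC 3 -> ACC=7
Event 8 (EXEC): [IRQ1] PC=2: INC 4 -> ACC=11
Event 9 (EXEC): [IRQ1] PC=3: IRET -> resume IRQ0 at PC=1 (depth now 1)
Event 10 (EXEC): [IRQ0] PC=1: INC 4 -> ACC=15
Event 11 (EXEC): [IRQ0] PC=2: IRET -> resume MAIN at PC=2 (depth now 0)
Event 12 (EXEC): [MAIN] PC=2: NOP
Event 13 (INT 0): INT 0 arrives: push (MAIN, PC=3), enter IRQ0 at PC=0 (depth now 1)
Event 14 (EXEC): [IRQ0] PC=0: DEC 1 -> ACC=14
Event 15 (EXEC): [IRQ0] PC=1: INC 4 -> ACC=18
Event 16 (EXEC): [IRQ0] PC=2: IRET -> resume MAIN at PC=3 (depth now 0)
Event 17 (EXEC): [MAIN] PC=3: INC 3 -> ACC=21
Event 18 (EXEC): [MAIN] PC=4: INC 5 -> ACC=26
Event 19 (EXEC): [MAIN] PC=5: HALT

Answer: MAIN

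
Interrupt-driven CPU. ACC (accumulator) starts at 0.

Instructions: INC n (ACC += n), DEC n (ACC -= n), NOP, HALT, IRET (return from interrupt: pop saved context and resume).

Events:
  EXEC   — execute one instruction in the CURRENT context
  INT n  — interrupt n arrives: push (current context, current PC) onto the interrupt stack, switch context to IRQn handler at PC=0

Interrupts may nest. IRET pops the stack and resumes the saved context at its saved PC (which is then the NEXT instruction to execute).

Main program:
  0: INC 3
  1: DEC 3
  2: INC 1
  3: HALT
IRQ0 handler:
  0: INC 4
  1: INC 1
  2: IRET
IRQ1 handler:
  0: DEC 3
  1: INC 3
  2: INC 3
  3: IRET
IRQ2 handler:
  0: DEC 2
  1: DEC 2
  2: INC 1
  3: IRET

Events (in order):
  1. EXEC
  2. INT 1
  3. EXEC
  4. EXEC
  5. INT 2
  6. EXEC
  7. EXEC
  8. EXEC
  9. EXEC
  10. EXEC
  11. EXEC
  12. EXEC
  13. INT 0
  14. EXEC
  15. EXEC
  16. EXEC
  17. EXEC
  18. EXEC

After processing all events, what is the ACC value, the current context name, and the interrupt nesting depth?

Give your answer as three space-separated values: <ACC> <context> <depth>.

Event 1 (EXEC): [MAIN] PC=0: INC 3 -> ACC=3
Event 2 (INT 1): INT 1 arrives: push (MAIN, PC=1), enter IRQ1 at PC=0 (depth now 1)
Event 3 (EXEC): [IRQ1] PC=0: DEC 3 -> ACC=0
Event 4 (EXEC): [IRQ1] PC=1: INC 3 -> ACC=3
Event 5 (INT 2): INT 2 arrives: push (IRQ1, PC=2), enter IRQ2 at PC=0 (depth now 2)
Event 6 (EXEC): [IRQ2] PC=0: DEC 2 -> ACC=1
Event 7 (EXEC): [IRQ2] PC=1: DEC 2 -> ACC=-1
Event 8 (EXEC): [IRQ2] PC=2: INC 1 -> ACC=0
Event 9 (EXEC): [IRQ2] PC=3: IRET -> resume IRQ1 at PC=2 (depth now 1)
Event 10 (EXEC): [IRQ1] PC=2: INC 3 -> ACC=3
Event 11 (EXEC): [IRQ1] PC=3: IRET -> resume MAIN at PC=1 (depth now 0)
Event 12 (EXEC): [MAIN] PC=1: DEC 3 -> ACC=0
Event 13 (INT 0): INT 0 arrives: push (MAIN, PC=2), enter IRQ0 at PC=0 (depth now 1)
Event 14 (EXEC): [IRQ0] PC=0: INC 4 -> ACC=4
Event 15 (EXEC): [IRQ0] PC=1: INC 1 -> ACC=5
Event 16 (EXEC): [IRQ0] PC=2: IRET -> resume MAIN at PC=2 (depth now 0)
Event 17 (EXEC): [MAIN] PC=2: INC 1 -> ACC=6
Event 18 (EXEC): [MAIN] PC=3: HALT

Answer: 6 MAIN 0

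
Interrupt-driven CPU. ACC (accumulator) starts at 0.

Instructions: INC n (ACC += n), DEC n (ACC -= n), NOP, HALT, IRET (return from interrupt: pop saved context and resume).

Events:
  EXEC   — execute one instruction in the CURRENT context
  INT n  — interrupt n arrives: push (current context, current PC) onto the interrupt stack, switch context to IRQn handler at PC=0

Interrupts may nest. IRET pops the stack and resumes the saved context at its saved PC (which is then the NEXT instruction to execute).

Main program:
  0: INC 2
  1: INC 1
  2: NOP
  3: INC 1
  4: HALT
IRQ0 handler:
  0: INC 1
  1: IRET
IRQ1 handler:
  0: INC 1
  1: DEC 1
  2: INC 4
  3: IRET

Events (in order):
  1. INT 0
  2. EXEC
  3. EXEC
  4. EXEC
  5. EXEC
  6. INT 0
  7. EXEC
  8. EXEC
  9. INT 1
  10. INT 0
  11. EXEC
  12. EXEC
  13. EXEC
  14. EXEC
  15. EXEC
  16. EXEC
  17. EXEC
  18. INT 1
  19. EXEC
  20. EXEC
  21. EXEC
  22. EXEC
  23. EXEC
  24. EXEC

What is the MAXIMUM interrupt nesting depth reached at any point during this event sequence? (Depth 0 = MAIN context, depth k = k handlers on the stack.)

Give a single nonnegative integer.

Event 1 (INT 0): INT 0 arrives: push (MAIN, PC=0), enter IRQ0 at PC=0 (depth now 1) [depth=1]
Event 2 (EXEC): [IRQ0] PC=0: INC 1 -> ACC=1 [depth=1]
Event 3 (EXEC): [IRQ0] PC=1: IRET -> resume MAIN at PC=0 (depth now 0) [depth=0]
Event 4 (EXEC): [MAIN] PC=0: INC 2 -> ACC=3 [depth=0]
Event 5 (EXEC): [MAIN] PC=1: INC 1 -> ACC=4 [depth=0]
Event 6 (INT 0): INT 0 arrives: push (MAIN, PC=2), enter IRQ0 at PC=0 (depth now 1) [depth=1]
Event 7 (EXEC): [IRQ0] PC=0: INC 1 -> ACC=5 [depth=1]
Event 8 (EXEC): [IRQ0] PC=1: IRET -> resume MAIN at PC=2 (depth now 0) [depth=0]
Event 9 (INT 1): INT 1 arrives: push (MAIN, PC=2), enter IRQ1 at PC=0 (depth now 1) [depth=1]
Event 10 (INT 0): INT 0 arrives: push (IRQ1, PC=0), enter IRQ0 at PC=0 (depth now 2) [depth=2]
Event 11 (EXEC): [IRQ0] PC=0: INC 1 -> ACC=6 [depth=2]
Event 12 (EXEC): [IRQ0] PC=1: IRET -> resume IRQ1 at PC=0 (depth now 1) [depth=1]
Event 13 (EXEC): [IRQ1] PC=0: INC 1 -> ACC=7 [depth=1]
Event 14 (EXEC): [IRQ1] PC=1: DEC 1 -> ACC=6 [depth=1]
Event 15 (EXEC): [IRQ1] PC=2: INC 4 -> ACC=10 [depth=1]
Event 16 (EXEC): [IRQ1] PC=3: IRET -> resume MAIN at PC=2 (depth now 0) [depth=0]
Event 17 (EXEC): [MAIN] PC=2: NOP [depth=0]
Event 18 (INT 1): INT 1 arrives: push (MAIN, PC=3), enter IRQ1 at PC=0 (depth now 1) [depth=1]
Event 19 (EXEC): [IRQ1] PC=0: INC 1 -> ACC=11 [depth=1]
Event 20 (EXEC): [IRQ1] PC=1: DEC 1 -> ACC=10 [depth=1]
Event 21 (EXEC): [IRQ1] PC=2: INC 4 -> ACC=14 [depth=1]
Event 22 (EXEC): [IRQ1] PC=3: IRET -> resume MAIN at PC=3 (depth now 0) [depth=0]
Event 23 (EXEC): [MAIN] PC=3: INC 1 -> ACC=15 [depth=0]
Event 24 (EXEC): [MAIN] PC=4: HALT [depth=0]
Max depth observed: 2

Answer: 2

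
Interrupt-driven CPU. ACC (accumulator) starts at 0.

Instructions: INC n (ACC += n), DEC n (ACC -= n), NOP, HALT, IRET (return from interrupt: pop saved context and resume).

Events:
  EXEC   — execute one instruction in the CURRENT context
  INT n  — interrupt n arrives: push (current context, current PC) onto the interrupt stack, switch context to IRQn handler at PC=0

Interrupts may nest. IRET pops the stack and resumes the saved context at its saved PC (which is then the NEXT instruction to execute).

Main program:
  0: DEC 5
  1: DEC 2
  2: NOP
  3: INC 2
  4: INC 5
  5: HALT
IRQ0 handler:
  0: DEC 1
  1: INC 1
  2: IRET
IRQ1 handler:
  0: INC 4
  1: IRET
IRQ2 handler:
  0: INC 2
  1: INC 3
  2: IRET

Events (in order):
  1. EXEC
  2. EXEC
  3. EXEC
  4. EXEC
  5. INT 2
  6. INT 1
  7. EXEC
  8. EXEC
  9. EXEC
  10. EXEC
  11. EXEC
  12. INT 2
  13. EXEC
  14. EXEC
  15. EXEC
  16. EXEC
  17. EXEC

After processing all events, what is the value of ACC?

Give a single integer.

Answer: 14

Derivation:
Event 1 (EXEC): [MAIN] PC=0: DEC 5 -> ACC=-5
Event 2 (EXEC): [MAIN] PC=1: DEC 2 -> ACC=-7
Event 3 (EXEC): [MAIN] PC=2: NOP
Event 4 (EXEC): [MAIN] PC=3: INC 2 -> ACC=-5
Event 5 (INT 2): INT 2 arrives: push (MAIN, PC=4), enter IRQ2 at PC=0 (depth now 1)
Event 6 (INT 1): INT 1 arrives: push (IRQ2, PC=0), enter IRQ1 at PC=0 (depth now 2)
Event 7 (EXEC): [IRQ1] PC=0: INC 4 -> ACC=-1
Event 8 (EXEC): [IRQ1] PC=1: IRET -> resume IRQ2 at PC=0 (depth now 1)
Event 9 (EXEC): [IRQ2] PC=0: INC 2 -> ACC=1
Event 10 (EXEC): [IRQ2] PC=1: INC 3 -> ACC=4
Event 11 (EXEC): [IRQ2] PC=2: IRET -> resume MAIN at PC=4 (depth now 0)
Event 12 (INT 2): INT 2 arrives: push (MAIN, PC=4), enter IRQ2 at PC=0 (depth now 1)
Event 13 (EXEC): [IRQ2] PC=0: INC 2 -> ACC=6
Event 14 (EXEC): [IRQ2] PC=1: INC 3 -> ACC=9
Event 15 (EXEC): [IRQ2] PC=2: IRET -> resume MAIN at PC=4 (depth now 0)
Event 16 (EXEC): [MAIN] PC=4: INC 5 -> ACC=14
Event 17 (EXEC): [MAIN] PC=5: HALT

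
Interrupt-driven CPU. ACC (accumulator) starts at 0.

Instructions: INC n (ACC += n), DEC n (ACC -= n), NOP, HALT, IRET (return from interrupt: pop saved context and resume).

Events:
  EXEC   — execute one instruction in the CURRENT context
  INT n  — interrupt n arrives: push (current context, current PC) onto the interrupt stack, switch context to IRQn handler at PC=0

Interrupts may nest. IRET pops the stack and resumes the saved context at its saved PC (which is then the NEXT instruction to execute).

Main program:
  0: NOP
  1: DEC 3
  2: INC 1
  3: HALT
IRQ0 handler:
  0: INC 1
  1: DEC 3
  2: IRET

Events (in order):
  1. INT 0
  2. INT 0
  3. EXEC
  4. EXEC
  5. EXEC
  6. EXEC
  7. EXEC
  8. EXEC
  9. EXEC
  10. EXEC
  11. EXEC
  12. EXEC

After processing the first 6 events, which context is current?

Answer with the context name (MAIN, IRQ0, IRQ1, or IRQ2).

Event 1 (INT 0): INT 0 arrives: push (MAIN, PC=0), enter IRQ0 at PC=0 (depth now 1)
Event 2 (INT 0): INT 0 arrives: push (IRQ0, PC=0), enter IRQ0 at PC=0 (depth now 2)
Event 3 (EXEC): [IRQ0] PC=0: INC 1 -> ACC=1
Event 4 (EXEC): [IRQ0] PC=1: DEC 3 -> ACC=-2
Event 5 (EXEC): [IRQ0] PC=2: IRET -> resume IRQ0 at PC=0 (depth now 1)
Event 6 (EXEC): [IRQ0] PC=0: INC 1 -> ACC=-1

Answer: IRQ0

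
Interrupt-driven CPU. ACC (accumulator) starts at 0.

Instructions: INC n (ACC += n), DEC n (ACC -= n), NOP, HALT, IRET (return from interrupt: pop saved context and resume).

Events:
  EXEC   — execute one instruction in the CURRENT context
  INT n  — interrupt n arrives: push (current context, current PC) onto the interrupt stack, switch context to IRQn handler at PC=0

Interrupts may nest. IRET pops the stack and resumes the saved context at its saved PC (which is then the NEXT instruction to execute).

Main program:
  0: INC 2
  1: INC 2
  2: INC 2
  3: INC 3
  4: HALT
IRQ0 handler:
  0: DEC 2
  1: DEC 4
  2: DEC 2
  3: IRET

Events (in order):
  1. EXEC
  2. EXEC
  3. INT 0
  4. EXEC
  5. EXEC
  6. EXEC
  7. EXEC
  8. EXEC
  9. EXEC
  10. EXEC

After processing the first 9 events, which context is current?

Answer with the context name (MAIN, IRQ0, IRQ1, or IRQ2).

Event 1 (EXEC): [MAIN] PC=0: INC 2 -> ACC=2
Event 2 (EXEC): [MAIN] PC=1: INC 2 -> ACC=4
Event 3 (INT 0): INT 0 arrives: push (MAIN, PC=2), enter IRQ0 at PC=0 (depth now 1)
Event 4 (EXEC): [IRQ0] PC=0: DEC 2 -> ACC=2
Event 5 (EXEC): [IRQ0] PC=1: DEC 4 -> ACC=-2
Event 6 (EXEC): [IRQ0] PC=2: DEC 2 -> ACC=-4
Event 7 (EXEC): [IRQ0] PC=3: IRET -> resume MAIN at PC=2 (depth now 0)
Event 8 (EXEC): [MAIN] PC=2: INC 2 -> ACC=-2
Event 9 (EXEC): [MAIN] PC=3: INC 3 -> ACC=1

Answer: MAIN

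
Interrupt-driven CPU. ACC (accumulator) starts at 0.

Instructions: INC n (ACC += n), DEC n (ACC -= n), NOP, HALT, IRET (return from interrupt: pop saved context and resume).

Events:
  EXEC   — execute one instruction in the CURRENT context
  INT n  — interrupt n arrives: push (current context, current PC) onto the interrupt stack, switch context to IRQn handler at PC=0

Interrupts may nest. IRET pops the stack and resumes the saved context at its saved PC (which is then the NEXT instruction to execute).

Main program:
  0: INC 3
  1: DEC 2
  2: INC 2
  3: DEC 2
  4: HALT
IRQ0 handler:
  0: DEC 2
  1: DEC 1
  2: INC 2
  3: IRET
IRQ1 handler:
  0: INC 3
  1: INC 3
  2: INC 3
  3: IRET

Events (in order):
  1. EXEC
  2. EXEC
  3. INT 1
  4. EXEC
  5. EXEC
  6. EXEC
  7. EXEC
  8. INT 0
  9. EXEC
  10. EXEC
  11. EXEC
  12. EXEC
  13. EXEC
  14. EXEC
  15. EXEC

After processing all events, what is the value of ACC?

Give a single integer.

Event 1 (EXEC): [MAIN] PC=0: INC 3 -> ACC=3
Event 2 (EXEC): [MAIN] PC=1: DEC 2 -> ACC=1
Event 3 (INT 1): INT 1 arrives: push (MAIN, PC=2), enter IRQ1 at PC=0 (depth now 1)
Event 4 (EXEC): [IRQ1] PC=0: INC 3 -> ACC=4
Event 5 (EXEC): [IRQ1] PC=1: INC 3 -> ACC=7
Event 6 (EXEC): [IRQ1] PC=2: INC 3 -> ACC=10
Event 7 (EXEC): [IRQ1] PC=3: IRET -> resume MAIN at PC=2 (depth now 0)
Event 8 (INT 0): INT 0 arrives: push (MAIN, PC=2), enter IRQ0 at PC=0 (depth now 1)
Event 9 (EXEC): [IRQ0] PC=0: DEC 2 -> ACC=8
Event 10 (EXEC): [IRQ0] PC=1: DEC 1 -> ACC=7
Event 11 (EXEC): [IRQ0] PC=2: INC 2 -> ACC=9
Event 12 (EXEC): [IRQ0] PC=3: IRET -> resume MAIN at PC=2 (depth now 0)
Event 13 (EXEC): [MAIN] PC=2: INC 2 -> ACC=11
Event 14 (EXEC): [MAIN] PC=3: DEC 2 -> ACC=9
Event 15 (EXEC): [MAIN] PC=4: HALT

Answer: 9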